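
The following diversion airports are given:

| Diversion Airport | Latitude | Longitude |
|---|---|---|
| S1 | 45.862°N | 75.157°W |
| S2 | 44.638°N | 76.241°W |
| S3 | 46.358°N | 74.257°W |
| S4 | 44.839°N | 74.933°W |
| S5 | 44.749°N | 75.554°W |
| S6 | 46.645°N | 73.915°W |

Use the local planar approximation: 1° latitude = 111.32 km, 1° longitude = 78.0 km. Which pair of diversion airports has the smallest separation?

Pairwise distances:
S1–S2: 160.358 km
S1–S3: 89.312 km
S1–S4: 115.213 km
S1–S5: 127.710 km
S1–S6: 130.317 km
S2–S3: 246.189 km
S2–S4: 104.449 km
S2–S5: 54.992 km
S2–S6: 287.806 km
S3–S4: 177.125 km
S3–S5: 205.709 km
S3–S6: 41.621 km
S4–S5: 49.463 km
S4–S6: 216.157 km
S5–S6: 246.761 km
Closest pair: S3–S6 at 41.621 km.

S3 and S6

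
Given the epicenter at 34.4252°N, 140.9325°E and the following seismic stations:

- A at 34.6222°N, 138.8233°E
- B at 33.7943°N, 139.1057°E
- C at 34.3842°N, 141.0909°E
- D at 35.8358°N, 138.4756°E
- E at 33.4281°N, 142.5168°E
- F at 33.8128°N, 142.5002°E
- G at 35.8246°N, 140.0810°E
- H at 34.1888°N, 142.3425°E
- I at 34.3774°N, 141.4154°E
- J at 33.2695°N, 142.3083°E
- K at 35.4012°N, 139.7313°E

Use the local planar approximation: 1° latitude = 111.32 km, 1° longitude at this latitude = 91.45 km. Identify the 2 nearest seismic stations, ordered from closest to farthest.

C, I

Distances from 34.4252°N, 140.9325°E:
A: √((0.1970·111.32)² + (-2.1092·91.45)²) = √(480.926654 + 37205.140159) = 194.1290 km
B: √((-0.6309·111.32)² + (-1.8268·91.45)²) = √(4932.504046 + 27909.330944) = 181.2232 km
C: √((-0.0410·111.32)² + (0.1584·91.45)²) = √(20.831191 + 209.834925) = 15.1877 km
D: √((1.4106·111.32)² + (-2.4569·91.45)²) = √(24657.790272 + 50482.677419) = 274.1176 km
E: √((-0.9971·111.32)² + (1.5843·91.45)²) = √(12320.372192 + 20991.441552) = 182.5152 km
F: √((-0.6124·111.32)² + (1.5677·91.45)²) = √(4647.471759 + 20553.857267) = 158.7493 km
G: √((1.3994·111.32)² + (-0.8515·91.45)²) = √(24267.784766 + 6063.686285) = 174.1593 km
H: √((-0.2364·111.32)² + (1.4100·91.45)²) = √(692.534382 + 16626.684080) = 131.6025 km
I: √((-0.0478·111.32)² + (0.4829·91.45)²) = √(28.314063 + 1950.212027) = 44.4806 km
J: √((-1.1557·111.32)² + (1.3758·91.45)²) = √(16551.471932 + 15829.894842) = 179.9482 km
K: √((0.9760·111.32)² + (-1.2012·91.45)²) = √(11804.457439 + 12066.965378) = 154.5038 km
Sorted: C (15.1877 km) < I (44.4806 km) < H (131.6025 km) < K (154.5038 km) < …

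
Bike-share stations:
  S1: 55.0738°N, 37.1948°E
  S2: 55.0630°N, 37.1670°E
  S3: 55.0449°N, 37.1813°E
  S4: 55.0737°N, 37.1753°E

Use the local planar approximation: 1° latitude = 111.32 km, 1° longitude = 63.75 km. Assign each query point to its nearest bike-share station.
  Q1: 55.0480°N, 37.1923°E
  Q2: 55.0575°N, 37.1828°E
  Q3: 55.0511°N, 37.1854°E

Q1 at 55.0480°N, 37.1923°E:
  S1: 2.8765 km
  S2: 2.3216 km
  S3: 0.7816 km
  S4: 3.0593 km
  → nearest: S3 (0.7816 km)
Q2 at 55.0575°N, 37.1828°E:
  S1: 1.9692 km
  S2: 1.1787 km
  S3: 1.4059 km
  S4: 1.8657 km
  → nearest: S2 (1.1787 km)
Q3 at 55.0511°N, 37.1854°E:
  S1: 2.5970 km
  S2: 1.7694 km
  S3: 0.7380 km
  S4: 2.5969 km
  → nearest: S3 (0.7380 km)

Q1→S3; Q2→S2; Q3→S3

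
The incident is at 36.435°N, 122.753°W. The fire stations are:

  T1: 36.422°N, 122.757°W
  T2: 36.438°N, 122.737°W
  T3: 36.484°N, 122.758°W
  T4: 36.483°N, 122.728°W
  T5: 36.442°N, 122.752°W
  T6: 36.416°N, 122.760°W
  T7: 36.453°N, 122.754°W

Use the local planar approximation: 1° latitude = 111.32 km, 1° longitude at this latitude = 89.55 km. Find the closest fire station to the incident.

Distances from 36.435°N, 122.753°W:
T1: √((-0.013·111.32)² + (-0.004·89.55)²) = √(2.09427 + 0.12831) = 1.491 km
T2: √((0.003·111.32)² + (0.016·89.55)²) = √(0.11153 + 2.05292) = 1.471 km
T3: √((0.049·111.32)² + (-0.005·89.55)²) = √(29.75353 + 0.20048) = 5.473 km
T4: √((0.048·111.32)² + (0.025·89.55)²) = √(28.55150 + 5.01200) = 5.793 km
T5: √((0.007·111.32)² + (0.001·89.55)²) = √(0.60721 + 0.00802) = 0.784 km
T6: √((-0.019·111.32)² + (-0.007·89.55)²) = √(4.47356 + 0.39294) = 2.206 km
T7: √((0.018·111.32)² + (-0.001·89.55)²) = √(4.01505 + 0.00802) = 2.006 km
Minimum: T5 at 0.784 km.

T5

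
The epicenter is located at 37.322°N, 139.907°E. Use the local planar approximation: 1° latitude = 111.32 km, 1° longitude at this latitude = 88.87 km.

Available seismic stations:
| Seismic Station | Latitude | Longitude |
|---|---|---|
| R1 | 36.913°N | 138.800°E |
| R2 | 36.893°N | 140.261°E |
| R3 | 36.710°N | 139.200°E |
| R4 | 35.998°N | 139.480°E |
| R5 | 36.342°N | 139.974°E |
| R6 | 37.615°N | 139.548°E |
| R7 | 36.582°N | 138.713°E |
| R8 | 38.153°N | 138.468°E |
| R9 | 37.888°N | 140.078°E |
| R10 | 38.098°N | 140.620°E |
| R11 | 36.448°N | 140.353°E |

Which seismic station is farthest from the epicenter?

Distances from 37.322°N, 139.907°E:
R1: √((-0.409·111.32)² + (-1.107·88.87)²) = √(2072.96997 + 9678.44535) = 108.404 km
R2: √((-0.429·111.32)² + (0.354·88.87)²) = √(2280.66228 + 989.73034) = 57.187 km
R3: √((-0.612·111.32)² + (-0.707·88.87)²) = √(4641.40258 + 3947.74587) = 92.678 km
R4: √((-1.324·111.32)² + (-0.427·88.87)²) = √(21723.12822 + 1440.01200) = 152.194 km
R5: √((-0.980·111.32)² + (0.067·88.87)²) = √(11901.41356 + 35.45357) = 109.256 km
R6: √((0.293·111.32)² + (-0.359·88.87)²) = √(1063.85303 + 1017.88627) = 45.626 km
R7: √((-0.740·111.32)² + (-1.194·88.87)²) = √(6785.93718 + 11259.49763) = 134.333 km
R8: √((0.831·111.32)² + (-1.439·88.87)²) = √(8557.53025 + 16354.29955) = 157.835 km
R9: √((0.566·111.32)² + (0.171·88.87)²) = √(3969.89717 + 230.94182) = 64.814 km
R10: √((0.776·111.32)² + (0.713·88.87)²) = √(7462.25074 + 4015.03578) = 107.132 km
R11: √((-0.874·111.32)² + (0.446·88.87)²) = √(9466.06017 + 1571.01408) = 105.057 km
Maximum: R8 at 157.835 km.

R8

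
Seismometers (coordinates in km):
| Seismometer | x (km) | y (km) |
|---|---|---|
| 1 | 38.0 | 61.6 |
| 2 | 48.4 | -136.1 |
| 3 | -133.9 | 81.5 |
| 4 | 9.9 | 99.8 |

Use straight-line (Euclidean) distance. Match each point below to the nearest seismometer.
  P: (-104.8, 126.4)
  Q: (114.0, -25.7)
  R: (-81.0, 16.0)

P→3; Q→1; R→3

P at (-104.8, 126.4):
  1: 156.8 km
  2: 303.9 km
  3: 53.5 km
  4: 117.7 km
  → nearest: 3 (53.5 km)
Q at (114.0, -25.7):
  1: 115.7 km
  2: 128.4 km
  3: 270.1 km
  4: 163.1 km
  → nearest: 1 (115.7 km)
R at (-81.0, 16.0):
  1: 127.4 km
  2: 199.7 km
  3: 84.2 km
  4: 123.6 km
  → nearest: 3 (84.2 km)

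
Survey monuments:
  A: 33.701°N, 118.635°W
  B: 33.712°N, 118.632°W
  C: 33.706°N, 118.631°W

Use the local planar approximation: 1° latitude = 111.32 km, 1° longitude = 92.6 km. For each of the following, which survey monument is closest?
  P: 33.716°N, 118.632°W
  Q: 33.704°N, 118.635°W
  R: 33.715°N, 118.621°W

P at 33.716°N, 118.632°W:
  A: √((-0.015·111.32)² + (-0.003·92.6)²) = √(2.78823 + 0.07717) = 1.693 km
  B: √((-0.004·111.32)² + (0.000·92.6)²) = √(0.19827 + 0.00000) = 0.445 km
  C: √((-0.010·111.32)² + (0.001·92.6)²) = √(1.23921 + 0.00857) = 1.117 km
  → nearest: B (0.445 km)
Q at 33.704°N, 118.635°W:
  A: √((-0.003·111.32)² + (0.000·92.6)²) = √(0.11153 + 0.00000) = 0.334 km
  B: √((0.008·111.32)² + (0.003·92.6)²) = √(0.79310 + 0.07717) = 0.933 km
  C: √((0.002·111.32)² + (0.004·92.6)²) = √(0.04957 + 0.13720) = 0.432 km
  → nearest: A (0.334 km)
R at 33.715°N, 118.621°W:
  A: √((-0.014·111.32)² + (-0.014·92.6)²) = √(2.42886 + 1.68065) = 2.027 km
  B: √((-0.003·111.32)² + (-0.011·92.6)²) = √(0.11153 + 1.03755) = 1.072 km
  C: √((-0.009·111.32)² + (-0.010·92.6)²) = √(1.00376 + 0.85748) = 1.364 km
  → nearest: B (1.072 km)

P→B; Q→A; R→B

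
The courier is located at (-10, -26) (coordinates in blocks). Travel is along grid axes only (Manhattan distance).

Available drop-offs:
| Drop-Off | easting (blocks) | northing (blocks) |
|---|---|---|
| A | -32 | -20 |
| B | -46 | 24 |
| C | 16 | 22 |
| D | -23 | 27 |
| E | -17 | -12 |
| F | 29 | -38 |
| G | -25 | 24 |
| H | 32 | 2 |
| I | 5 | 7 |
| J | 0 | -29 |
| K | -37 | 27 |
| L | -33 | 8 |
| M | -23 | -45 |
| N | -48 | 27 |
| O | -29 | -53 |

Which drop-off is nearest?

J

Distances from (-10, -26):
A: 28 blocks
B: 86 blocks
C: 74 blocks
D: 66 blocks
E: 21 blocks
F: 51 blocks
G: 65 blocks
H: 70 blocks
I: 48 blocks
J: 13 blocks
K: 80 blocks
L: 57 blocks
M: 32 blocks
N: 91 blocks
O: 46 blocks
Minimum: J at 13 blocks.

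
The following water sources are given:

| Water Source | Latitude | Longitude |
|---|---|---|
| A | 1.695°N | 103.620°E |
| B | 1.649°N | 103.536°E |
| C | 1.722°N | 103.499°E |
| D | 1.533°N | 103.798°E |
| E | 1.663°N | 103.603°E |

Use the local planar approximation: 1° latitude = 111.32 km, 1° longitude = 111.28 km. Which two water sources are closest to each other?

A and E

Pairwise distances:
A–E: 4.033 km
B–E: 7.617 km
B–C: 9.110 km
A–B: 10.658 km
C–E: 13.307 km
A–C: 13.796 km
D–E: 26.083 km
A–D: 26.787 km
B–D: 31.887 km
C–D: 39.367 km
Closest pair: A–E at 4.033 km.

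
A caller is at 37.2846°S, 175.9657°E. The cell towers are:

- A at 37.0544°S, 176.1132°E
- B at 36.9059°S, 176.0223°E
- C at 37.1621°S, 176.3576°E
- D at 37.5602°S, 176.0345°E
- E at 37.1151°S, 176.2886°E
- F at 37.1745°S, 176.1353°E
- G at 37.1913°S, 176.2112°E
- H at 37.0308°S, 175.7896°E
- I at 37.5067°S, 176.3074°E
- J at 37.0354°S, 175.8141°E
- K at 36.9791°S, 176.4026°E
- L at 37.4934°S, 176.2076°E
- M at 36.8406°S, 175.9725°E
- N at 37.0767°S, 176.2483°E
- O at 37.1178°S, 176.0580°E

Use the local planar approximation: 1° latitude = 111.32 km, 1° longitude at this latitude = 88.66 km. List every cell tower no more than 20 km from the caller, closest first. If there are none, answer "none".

Distances from 37.2846°S, 175.9657°E:
A: √((0.2302·111.32)² + (0.1475·88.66)²) = √(656.684906 + 171.017083) = 28.7698 km
B: √((0.3787·111.32)² + (0.0566·88.66)²) = √(1777.202869 + 25.181890) = 42.4545 km
C: √((0.1225·111.32)² + (0.3919·88.66)²) = √(185.959587 + 1207.274370) = 37.3260 km
D: √((-0.2756·111.32)² + (0.0688·88.66)²) = √(941.249637 + 37.207658) = 31.2803 km
E: √((0.1695·111.32)² + (0.3229·88.66)²) = √(356.029349 + 819.580362) = 34.2872 km
F: √((0.1101·111.32)² + (0.1696·88.66)²) = √(150.217674 + 226.103430) = 19.3990 km
G: √((0.0933·111.32)² + (0.2455·88.66)²) = √(107.872236 + 473.760062) = 24.1171 km
H: √((0.2538·111.32)² + (-0.1761·88.66)²) = √(798.232913 + 243.766581) = 32.2800 km
I: √((-0.2221·111.32)² + (0.3417·88.66)²) = √(611.284681 + 917.794417) = 39.1034 km
J: √((0.2492·111.32)² + (-0.1516·88.66)²) = √(769.559974 + 180.656610) = 30.8256 km
K: √((0.3055·111.32)² + (0.4369·88.66)²) = √(1156.561748 + 1500.443144) = 51.5461 km
L: √((-0.2088·111.32)² + (0.2419·88.66)²) = √(540.265685 + 459.967546) = 31.6265 km
M: √((0.4440·111.32)² + (0.0068·88.66)²) = √(2442.937384 + 0.363474) = 49.4298 km
N: √((0.2079·111.32)² + (0.2826·88.66)²) = √(535.618260 + 627.768860) = 34.1085 km
O: √((0.1668·111.32)² + (0.0923·88.66)²) = √(344.777160 + 66.966693) = 20.2915 km
Threshold 20 km: F (19.3990 km) is within range.

F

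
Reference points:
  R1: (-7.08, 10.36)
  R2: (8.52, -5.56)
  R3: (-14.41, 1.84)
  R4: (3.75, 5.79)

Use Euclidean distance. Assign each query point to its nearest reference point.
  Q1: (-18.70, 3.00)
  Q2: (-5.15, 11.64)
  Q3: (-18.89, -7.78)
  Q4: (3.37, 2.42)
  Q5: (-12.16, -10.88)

Q1→R3; Q2→R1; Q3→R3; Q4→R4; Q5→R3

Q1 at (-18.70, 3.00):
  R1: √((11.62)² + (7.36)²) = √(135.0244 + 54.1696) = 13.75
  R2: √((27.22)² + (-8.56)²) = √(740.9284 + 73.2736) = 28.53
  R3: √((4.29)² + (-1.16)²) = √(18.4041 + 1.3456) = 4.44
  R4: √((22.45)² + (2.79)²) = √(504.0025 + 7.7841) = 22.62
  → nearest: R3 (4.44)
Q2 at (-5.15, 11.64):
  R1: √((-1.93)² + (-1.28)²) = √(3.7249 + 1.6384) = 2.32
  R2: √((13.67)² + (-17.20)²) = √(186.8689 + 295.8400) = 21.97
  R3: √((-9.26)² + (-9.80)²) = √(85.7476 + 96.0400) = 13.48
  R4: √((8.90)² + (-5.85)²) = √(79.2100 + 34.2225) = 10.65
  → nearest: R1 (2.32)
Q3 at (-18.89, -7.78):
  R1: √((11.81)² + (18.14)²) = √(139.4761 + 329.0596) = 21.65
  R2: √((27.41)² + (2.22)²) = √(751.3081 + 4.9284) = 27.50
  R3: √((4.48)² + (9.62)²) = √(20.0704 + 92.5444) = 10.61
  R4: √((22.64)² + (13.57)²) = √(512.5696 + 184.1449) = 26.40
  → nearest: R3 (10.61)
Q4 at (3.37, 2.42):
  R1: √((-10.45)² + (7.94)²) = √(109.2025 + 63.0436) = 13.12
  R2: √((5.15)² + (-7.98)²) = √(26.5225 + 63.6804) = 9.50
  R3: √((-17.78)² + (-0.58)²) = √(316.1284 + 0.3364) = 17.79
  R4: √((0.38)² + (3.37)²) = √(0.1444 + 11.3569) = 3.39
  → nearest: R4 (3.39)
Q5 at (-12.16, -10.88):
  R1: √((5.08)² + (21.24)²) = √(25.8064 + 451.1376) = 21.84
  R2: √((20.68)² + (5.32)²) = √(427.6624 + 28.3024) = 21.35
  R3: √((-2.25)² + (12.72)²) = √(5.0625 + 161.7984) = 12.92
  R4: √((15.91)² + (16.67)²) = √(253.1281 + 277.8889) = 23.04
  → nearest: R3 (12.92)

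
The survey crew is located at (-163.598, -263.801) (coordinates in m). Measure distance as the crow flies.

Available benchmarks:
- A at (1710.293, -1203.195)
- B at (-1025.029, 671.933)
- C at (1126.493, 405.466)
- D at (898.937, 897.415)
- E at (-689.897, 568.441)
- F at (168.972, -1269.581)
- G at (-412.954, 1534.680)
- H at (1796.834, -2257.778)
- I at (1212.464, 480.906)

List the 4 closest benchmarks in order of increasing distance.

E, F, B, C

Distances from (-163.598, -263.801):
A: 2096.170 m
B: 1271.873 m
C: 1453.359 m
D: 1573.977 m
E: 984.692 m
F: 1059.338 m
G: 1815.685 m
H: 2796.290 m
I: 1564.652 m
Sorted: E (984.692 m) < F (1059.338 m) < B (1271.873 m) < C (1453.359 m) < I (1564.652 m) < D (1573.977 m) < …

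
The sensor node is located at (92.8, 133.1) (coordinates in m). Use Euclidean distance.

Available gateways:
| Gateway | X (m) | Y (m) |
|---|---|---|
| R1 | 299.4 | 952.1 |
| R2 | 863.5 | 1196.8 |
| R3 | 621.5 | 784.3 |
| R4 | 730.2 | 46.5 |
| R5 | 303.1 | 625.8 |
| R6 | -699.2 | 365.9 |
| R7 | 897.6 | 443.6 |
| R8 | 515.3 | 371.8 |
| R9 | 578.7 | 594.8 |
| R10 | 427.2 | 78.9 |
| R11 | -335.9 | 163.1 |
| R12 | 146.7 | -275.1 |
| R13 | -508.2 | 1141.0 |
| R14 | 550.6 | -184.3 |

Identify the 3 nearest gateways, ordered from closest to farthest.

R10, R12, R11

Distances from (92.8, 133.1):
R1: 844.7 m
R2: 1313.6 m
R3: 838.8 m
R4: 643.3 m
R5: 535.7 m
R6: 825.5 m
R7: 862.6 m
R8: 485.3 m
R9: 670.3 m
R10: 338.8 m
R11: 429.7 m
R12: 411.7 m
R13: 1173.5 m
R14: 557.1 m
Sorted: R10 (338.8 m) < R12 (411.7 m) < R11 (429.7 m) < R8 (485.3 m) < R5 (535.7 m) < …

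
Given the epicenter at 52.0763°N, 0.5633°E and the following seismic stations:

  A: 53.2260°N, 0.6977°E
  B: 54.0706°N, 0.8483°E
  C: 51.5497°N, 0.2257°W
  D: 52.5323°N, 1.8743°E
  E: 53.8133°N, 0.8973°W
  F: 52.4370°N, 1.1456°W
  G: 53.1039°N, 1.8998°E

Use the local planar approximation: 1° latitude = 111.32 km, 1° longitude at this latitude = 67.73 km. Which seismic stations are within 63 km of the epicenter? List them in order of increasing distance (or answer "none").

none

Distances from 52.0763°N, 0.5633°E:
A: √((1.1497·111.32)² + (0.1344·67.73)²) = √(16380.058861 + 82.863007) = 128.3079 km
B: √((1.9943·111.32)² + (0.2850·67.73)²) = √(49286.431374 + 372.607739) = 222.8431 km
C: √((-0.5266·111.32)² + (-0.7890·67.73)²) = √(3436.434772 + 2855.723515) = 79.3231 km
D: √((0.4560·111.32)² + (1.3110·67.73)²) = √(2576.772522 + 7884.379764) = 102.2798 km
E: √((1.7370·111.32)² + (-1.4606·67.73)²) = √(37389.187893 + 9786.440135) = 217.1995 km
F: √((0.3607·111.32)² + (-1.7089·67.73)²) = √(1612.273367 + 13396.626544) = 122.5108 km
G: √((1.0276·111.32)² + (1.3365·67.73)²) = √(13085.628499 + 8194.077692) = 145.8757 km
Threshold 63 km: none within range.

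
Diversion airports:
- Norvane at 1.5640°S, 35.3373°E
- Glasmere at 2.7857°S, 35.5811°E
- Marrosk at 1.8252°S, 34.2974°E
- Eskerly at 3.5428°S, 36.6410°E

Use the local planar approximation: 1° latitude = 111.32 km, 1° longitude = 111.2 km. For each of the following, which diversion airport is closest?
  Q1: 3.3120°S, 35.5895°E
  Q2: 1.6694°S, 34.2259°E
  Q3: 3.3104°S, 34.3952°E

Q1 at 3.3120°S, 35.5895°E:
  Norvane: 196.5979 km
  Glasmere: 58.5952 km
  Marrosk: 219.1760 km
  Eskerly: 119.7163 km
  → nearest: Glasmere (58.5952 km)
Q2 at 1.6694°S, 34.2259°E:
  Norvane: 124.1434 km
  Glasmere: 195.3257 km
  Marrosk: 19.0792 km
  Eskerly: 340.0232 km
  → nearest: Marrosk (19.0792 km)
Q3 at 3.3104°S, 34.3952°E:
  Norvane: 220.8392 km
  Glasmere: 144.2287 km
  Marrosk: 165.6898 km
  Eskerly: 251.0694 km
  → nearest: Glasmere (144.2287 km)

Q1→Glasmere; Q2→Marrosk; Q3→Glasmere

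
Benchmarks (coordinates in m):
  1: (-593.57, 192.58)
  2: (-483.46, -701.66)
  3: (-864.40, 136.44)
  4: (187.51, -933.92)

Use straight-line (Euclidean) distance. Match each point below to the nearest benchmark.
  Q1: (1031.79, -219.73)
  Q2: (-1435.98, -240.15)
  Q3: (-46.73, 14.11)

Q1 at (1031.79, -219.73):
  1: √((-1625.36)² + (412.31)²) = √(2641795.1296 + 169999.5361) = 1676.84 m
  2: √((-1515.25)² + (-481.93)²) = √(2295982.5625 + 232256.5249) = 1590.04 m
  3: √((-1896.19)² + (356.17)²) = √(3595536.5161 + 126857.0689) = 1929.35 m
  4: √((-844.28)² + (-714.19)²) = √(712808.7184 + 510067.3561) = 1105.84 m
  → nearest: 4 (1105.84 m)
Q2 at (-1435.98, -240.15):
  1: √((842.41)² + (432.73)²) = √(709654.6081 + 187255.2529) = 947.05 m
  2: √((952.52)² + (-461.51)²) = √(907294.3504 + 212991.4801) = 1058.44 m
  3: √((571.58)² + (376.59)²) = √(326703.6964 + 141820.0281) = 684.49 m
  4: √((1623.49)² + (-693.77)²) = √(2635719.7801 + 481316.8129) = 1765.51 m
  → nearest: 3 (684.49 m)
Q3 at (-46.73, 14.11):
  1: √((-546.84)² + (178.47)²) = √(299033.9856 + 31851.5409) = 575.23 m
  2: √((-436.73)² + (-715.77)²) = √(190733.0929 + 512326.6929) = 838.49 m
  3: √((-817.67)² + (122.33)²) = √(668584.2289 + 14964.6289) = 826.77 m
  4: √((234.24)² + (-948.03)²) = √(54868.3776 + 898760.8809) = 976.54 m
  → nearest: 1 (575.23 m)

Q1→4; Q2→3; Q3→1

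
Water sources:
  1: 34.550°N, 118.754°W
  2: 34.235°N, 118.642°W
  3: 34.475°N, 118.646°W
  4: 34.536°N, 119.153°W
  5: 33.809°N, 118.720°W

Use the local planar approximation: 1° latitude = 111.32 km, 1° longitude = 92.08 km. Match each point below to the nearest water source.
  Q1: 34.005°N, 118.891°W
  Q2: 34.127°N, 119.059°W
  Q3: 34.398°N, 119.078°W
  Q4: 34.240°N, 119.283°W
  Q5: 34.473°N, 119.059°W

Q1→5; Q2→2; Q3→4; Q4→4; Q5→4

Q1 at 34.005°N, 118.891°W:
  1: 61.967 km
  2: 34.369 km
  3: 56.977 km
  4: 63.844 km
  5: 26.907 km
  → nearest: 5 (26.907 km)
Q2 at 34.127°N, 119.059°W:
  1: 54.827 km
  2: 40.236 km
  3: 54.286 km
  4: 46.345 km
  5: 47.197 km
  → nearest: 2 (40.236 km)
Q3 at 34.398°N, 119.078°W:
  1: 34.298 km
  2: 44.057 km
  3: 40.692 km
  4: 16.843 km
  5: 73.388 km
  → nearest: 4 (16.843 km)
Q4 at 34.240°N, 119.283°W:
  1: 59.696 km
  2: 59.026 km
  3: 64.224 km
  4: 35.058 km
  5: 70.636 km
  → nearest: 4 (35.058 km)
Q5 at 34.473°N, 119.059°W:
  1: 29.363 km
  2: 46.651 km
  3: 38.030 km
  4: 11.140 km
  5: 80.237 km
  → nearest: 4 (11.140 km)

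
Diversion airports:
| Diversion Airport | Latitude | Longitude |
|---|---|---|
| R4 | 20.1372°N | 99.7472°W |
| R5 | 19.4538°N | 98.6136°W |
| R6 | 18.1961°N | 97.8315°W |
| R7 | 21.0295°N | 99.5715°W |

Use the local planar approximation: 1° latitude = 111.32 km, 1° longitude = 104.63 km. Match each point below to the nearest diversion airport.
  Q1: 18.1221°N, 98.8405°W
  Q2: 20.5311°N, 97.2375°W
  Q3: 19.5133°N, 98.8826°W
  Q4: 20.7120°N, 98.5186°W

Q1 at 18.1221°N, 98.8405°W:
  R4: √((2.0151·111.32)² + (-0.9067·104.63)²) = √(50319.880533 + 8999.941408) = 243.5566 km
  R5: √((1.3317·111.32)² + (0.2269·104.63)²) = √(21976.533773 + 563.613572) = 150.1338 km
  R6: √((0.0740·111.32)² + (1.0090·104.63)²) = √(67.859372 + 11145.377507) = 105.8926 km
  R7: √((2.9074·111.32)² + (-0.7310·104.63)²) = √(104750.466930 + 5849.883329) = 332.5663 km
  → nearest: R6 (105.8926 km)
Q2 at 20.5311°N, 97.2375°W:
  R4: √((-0.3939·111.32)² + (-2.5097·104.63)²) = √(1922.730241 + 68953.461359) = 266.2258 km
  R5: √((-1.0773·111.32)² + (-1.3761·104.63)²) = √(14382.014260 + 20730.627132) = 187.3837 km
  R6: √((-2.3350·111.32)² + (-0.5940·104.63)²) = √(67564.748597 + 3862.649846) = 267.2590 km
  R7: √((0.4984·111.32)² + (-2.3340·104.63)²) = √(3078.239896 + 59636.775569) = 250.4297 km
  → nearest: R5 (187.3837 km)
Q3 at 19.5133°N, 98.8826°W:
  R4: √((0.6239·111.32)² + (-0.8646·104.63)²) = √(4823.656424 + 8183.572100) = 114.0492 km
  R5: √((-0.0595·111.32)² + (0.2690·104.63)²) = √(43.871282 + 792.167482) = 28.9143 km
  R6: √((-1.3172·111.32)² + (1.0511·104.63)²) = √(21500.563356 + 12094.851008) = 183.2905 km
  R7: √((1.5162·111.32)² + (-0.6889·104.63)²) = √(28487.830714 + 5195.469745) = 183.5301 km
  → nearest: R5 (28.9143 km)
Q4 at 20.7120°N, 98.5186°W:
  R4: √((-0.5748·111.32)² + (-1.2286·104.63)²) = √(4094.302384 + 16524.695770) = 143.5932 km
  R5: √((-1.2582·111.32)² + (-0.0950·104.63)²) = √(19617.594667 + 98.800618) = 140.4151 km
  R6: √((-2.5159·111.32)² + (0.6871·104.63)²) = √(78439.198178 + 5168.355134) = 289.1497 km
  R7: √((0.3175·111.32)² + (-1.0529·104.63)²) = √(1249.205405 + 12136.311141) = 115.6958 km
  → nearest: R7 (115.6958 km)

Q1→R6; Q2→R5; Q3→R5; Q4→R7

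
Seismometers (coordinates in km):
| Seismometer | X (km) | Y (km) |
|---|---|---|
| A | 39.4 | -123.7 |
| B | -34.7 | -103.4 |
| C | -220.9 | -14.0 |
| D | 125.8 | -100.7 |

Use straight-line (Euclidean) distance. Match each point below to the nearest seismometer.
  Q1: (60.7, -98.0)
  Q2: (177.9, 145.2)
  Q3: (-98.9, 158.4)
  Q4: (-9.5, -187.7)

Q1→A; Q2→D; Q3→C; Q4→A

Q1 at (60.7, -98.0):
  A: √((-21.3)² + (-25.7)²) = √(453.690 + 660.490) = 33.4 km
  B: √((-95.4)² + (-5.4)²) = √(9101.160 + 29.160) = 95.6 km
  C: √((-281.6)² + (84.0)²) = √(79298.560 + 7056.000) = 293.9 km
  D: √((65.1)² + (-2.7)²) = √(4238.010 + 7.290) = 65.2 km
  → nearest: A (33.4 km)
Q2 at (177.9, 145.2):
  A: √((-138.5)² + (-268.9)²) = √(19182.250 + 72307.210) = 302.5 km
  B: √((-212.6)² + (-248.6)²) = √(45198.760 + 61801.960) = 327.1 km
  C: √((-398.8)² + (-159.2)²) = √(159041.440 + 25344.640) = 429.4 km
  D: √((-52.1)² + (-245.9)²) = √(2714.410 + 60466.810) = 251.4 km
  → nearest: D (251.4 km)
Q3 at (-98.9, 158.4):
  A: √((138.3)² + (-282.1)²) = √(19126.890 + 79580.410) = 314.2 km
  B: √((64.2)² + (-261.8)²) = √(4121.640 + 68539.240) = 269.6 km
  C: √((-122.0)² + (-172.4)²) = √(14884.000 + 29721.760) = 211.2 km
  D: √((224.7)² + (-259.1)²) = √(50490.090 + 67132.810) = 343.0 km
  → nearest: C (211.2 km)
Q4 at (-9.5, -187.7):
  A: √((48.9)² + (64.0)²) = √(2391.210 + 4096.000) = 80.5 km
  B: √((-25.2)² + (84.3)²) = √(635.040 + 7106.490) = 88.0 km
  C: √((-211.4)² + (173.7)²) = √(44689.960 + 30171.690) = 273.6 km
  D: √((135.3)² + (87.0)²) = √(18306.090 + 7569.000) = 160.9 km
  → nearest: A (80.5 km)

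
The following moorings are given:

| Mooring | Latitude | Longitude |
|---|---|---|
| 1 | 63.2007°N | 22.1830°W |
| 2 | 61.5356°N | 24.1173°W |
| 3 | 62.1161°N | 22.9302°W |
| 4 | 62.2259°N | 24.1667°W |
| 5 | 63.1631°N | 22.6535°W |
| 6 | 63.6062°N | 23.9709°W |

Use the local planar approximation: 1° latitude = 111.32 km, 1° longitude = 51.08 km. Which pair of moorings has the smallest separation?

Pairwise distances:
1–2: √((-1.6651·111.32)² + (-1.9343·51.08)²) = √(34357.933672 + 9762.239111) = 210.0480 km
1–3: √((-1.0846·111.32)² + (-0.7472·51.08)²) = √(14577.585440 + 1456.718057) = 126.6266 km
1–4: √((-0.9748·111.32)² + (-1.9837·51.08)²) = √(11775.447929 + 10267.241180) = 148.4678 km
1–5: √((-0.0376·111.32)² + (-0.4705·51.08)²) = √(17.519515 + 577.591818) = 24.3949 km
1–6: √((0.4055·111.32)² + (-1.7879·51.08)²) = √(2037.643073 + 8340.425856) = 101.8728 km
2–3: √((0.5805·111.32)² + (1.1871·51.08)²) = √(4175.907244 + 3676.854016) = 88.6158 km
2–4: √((0.6903·111.32)² + (-0.0494·51.08)²) = √(5905.030459 + 6.367305) = 76.8856 km
2–5: √((1.6275·111.32)² + (1.4638·51.08)²) = √(32823.764633 + 5590.688085) = 195.9961 km
2–6: √((2.0706·111.32)² + (0.1464·51.08)²) = √(53129.877513 + 55.922159) = 230.6205 km
3–4: √((0.1098·111.32)² + (-1.2365·51.08)²) = √(149.400164 + 3989.238655) = 64.3323 km
3–5: √((1.0470·111.32)² + (0.2767·51.08)²) = √(13584.378028 + 199.765320) = 117.4059 km
3–6: √((1.4901·111.32)² + (-1.0407·51.08)²) = √(27515.488325 + 2825.874603) = 174.1877 km
4–5: √((0.9372·111.32)² + (1.5132·51.08)²) = √(10884.561941 + 5974.402011) = 129.8421 km
4–6: √((1.3803·111.32)² + (0.1958·51.08)²) = √(23609.857796 + 100.029282) = 153.9802 km
5–6: √((0.4431·111.32)² + (-1.3174·51.08)²) = √(2433.043622 + 4528.319855) = 83.4348 km
Closest pair: 1–5 at 24.3949 km.

1 and 5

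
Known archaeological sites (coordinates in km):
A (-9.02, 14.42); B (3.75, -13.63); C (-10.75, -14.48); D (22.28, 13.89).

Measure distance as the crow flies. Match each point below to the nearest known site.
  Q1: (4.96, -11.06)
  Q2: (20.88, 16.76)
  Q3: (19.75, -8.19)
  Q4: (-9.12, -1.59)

Q1 at (4.96, -11.06):
  A: 29.06 km
  B: 2.84 km
  C: 16.08 km
  D: 30.37 km
  → nearest: B (2.84 km)
Q2 at (20.88, 16.76):
  A: 29.99 km
  B: 34.89 km
  C: 44.46 km
  D: 3.19 km
  → nearest: D (3.19 km)
Q3 at (19.75, -8.19):
  A: 36.59 km
  B: 16.90 km
  C: 31.14 km
  D: 22.22 km
  → nearest: B (16.90 km)
Q4 at (-9.12, -1.59):
  A: 16.01 km
  B: 17.62 km
  C: 12.99 km
  D: 35.01 km
  → nearest: C (12.99 km)

Q1→B; Q2→D; Q3→B; Q4→C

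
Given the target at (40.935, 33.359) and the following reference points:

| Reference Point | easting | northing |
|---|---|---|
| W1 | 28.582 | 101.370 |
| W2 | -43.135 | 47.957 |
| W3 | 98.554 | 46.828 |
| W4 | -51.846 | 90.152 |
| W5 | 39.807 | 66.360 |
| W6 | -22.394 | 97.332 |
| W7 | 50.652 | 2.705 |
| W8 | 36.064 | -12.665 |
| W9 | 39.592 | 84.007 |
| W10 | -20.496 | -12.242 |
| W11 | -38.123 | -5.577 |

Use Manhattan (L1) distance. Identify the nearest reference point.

W5

Distances from (40.935, 33.359):
W1: |-12.353| + |68.011| = 12.353 + 68.011 = 80.364
W2: |-84.070| + |14.598| = 84.070 + 14.598 = 98.668
W3: |57.619| + |13.469| = 57.619 + 13.469 = 71.088
W4: |-92.781| + |56.793| = 92.781 + 56.793 = 149.574
W5: |-1.128| + |33.001| = 1.128 + 33.001 = 34.129
W6: |-63.329| + |63.973| = 63.329 + 63.973 = 127.302
W7: |9.717| + |-30.654| = 9.717 + 30.654 = 40.371
W8: |-4.871| + |-46.024| = 4.871 + 46.024 = 50.895
W9: |-1.343| + |50.648| = 1.343 + 50.648 = 51.991
W10: |-61.431| + |-45.601| = 61.431 + 45.601 = 107.032
W11: |-79.058| + |-38.936| = 79.058 + 38.936 = 117.994
Minimum: W5 at 34.129.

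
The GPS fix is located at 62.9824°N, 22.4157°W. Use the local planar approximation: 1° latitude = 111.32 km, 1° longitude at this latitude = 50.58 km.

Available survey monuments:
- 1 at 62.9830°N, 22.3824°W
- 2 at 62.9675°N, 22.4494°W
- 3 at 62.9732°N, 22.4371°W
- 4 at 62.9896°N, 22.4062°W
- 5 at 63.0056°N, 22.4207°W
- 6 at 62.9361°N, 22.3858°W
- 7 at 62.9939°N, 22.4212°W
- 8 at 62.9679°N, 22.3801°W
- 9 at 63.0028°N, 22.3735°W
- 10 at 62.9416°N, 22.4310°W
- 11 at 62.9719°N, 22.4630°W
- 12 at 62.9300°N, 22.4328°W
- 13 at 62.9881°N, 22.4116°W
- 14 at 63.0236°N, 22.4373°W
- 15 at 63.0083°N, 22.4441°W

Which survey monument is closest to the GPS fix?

13

Distances from 62.9824°N, 22.4157°W:
1: √((0.0006·111.32)² + (0.0333·50.58)²) = √(0.004461 + 2.836914) = 1.6856 km
2: √((-0.0149·111.32)² + (-0.0337·50.58)²) = √(2.751180 + 2.905477) = 2.3784 km
3: √((-0.0092·111.32)² + (-0.0214·50.58)²) = √(1.048871 + 1.171616) = 1.4901 km
4: √((0.0072·111.32)² + (0.0095·50.58)²) = √(0.642409 + 0.230890) = 0.9345 km
5: √((0.0232·111.32)² + (-0.0050·50.58)²) = √(6.669947 + 0.063958) = 2.5950 km
6: √((-0.0463·111.32)² + (0.0299·50.58)²) = √(26.564912 + 2.287178) = 5.3714 km
7: √((0.0115·111.32)² + (-0.0055·50.58)²) = √(1.638861 + 0.077390) = 1.3101 km
8: √((-0.0145·111.32)² + (0.0356·50.58)²) = √(2.605448 + 3.242333) = 2.4182 km
9: √((0.0204·111.32)² + (0.0422·50.58)²) = √(5.157114 + 4.555988) = 3.1166 km
10: √((-0.0408·111.32)² + (-0.0153·50.58)²) = √(20.628456 + 0.598881) = 4.6073 km
11: √((-0.0105·111.32)² + (-0.0473·50.58)²) = √(1.366234 + 5.723740) = 2.6627 km
12: √((-0.0524·111.32)² + (-0.0171·50.58)²) = √(34.025849 + 0.748083) = 5.8969 km
13: √((0.0057·111.32)² + (0.0041·50.58)²) = √(0.402621 + 0.043006) = 0.6676 km
14: √((0.0412·111.32)² + (-0.0216·50.58)²) = √(21.034918 + 1.193617) = 4.7147 km
15: √((0.0259·111.32)² + (-0.0284·50.58)²) = √(8.312773 + 2.063452) = 3.2212 km
Minimum: 13 at 0.6676 km.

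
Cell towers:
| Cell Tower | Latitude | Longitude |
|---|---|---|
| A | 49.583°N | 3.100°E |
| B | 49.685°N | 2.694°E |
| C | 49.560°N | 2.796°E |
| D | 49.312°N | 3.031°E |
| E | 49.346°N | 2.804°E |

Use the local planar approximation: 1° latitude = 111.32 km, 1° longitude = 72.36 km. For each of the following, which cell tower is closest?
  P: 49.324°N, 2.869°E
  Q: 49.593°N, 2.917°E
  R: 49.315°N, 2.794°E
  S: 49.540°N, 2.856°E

P at 49.324°N, 2.869°E:
  A: √((0.259·111.32)² + (0.231·72.36)²) = √(831.27730 + 279.39657) = 33.327 km
  B: √((0.361·111.32)² + (-0.175·72.36)²) = √(1614.95639 + 160.35157) = 42.134 km
  C: √((0.236·111.32)² + (-0.073·72.36)²) = √(690.19276 + 27.90248) = 26.797 km
  D: √((-0.012·111.32)² + (0.162·72.36)²) = √(1.78447 + 137.41279) = 11.798 km
  E: √((0.022·111.32)² + (-0.065·72.36)²) = √(5.99780 + 22.12197) = 5.303 km
  → nearest: E (5.303 km)
Q at 49.593°N, 2.917°E:
  A: √((-0.010·111.32)² + (0.183·72.36)²) = √(1.23921 + 175.34739) = 13.289 km
  B: √((0.092·111.32)² + (-0.223·72.36)²) = √(104.88709 + 260.37953) = 19.112 km
  C: √((-0.033·111.32)² + (-0.121·72.36)²) = √(13.49504 + 76.65983) = 9.495 km
  D: √((-0.281·111.32)² + (0.114·72.36)²) = √(978.49596 + 68.04666) = 32.350 km
  E: √((-0.247·111.32)² + (-0.113·72.36)²) = √(756.03222 + 66.85810) = 28.686 km
  → nearest: C (9.495 km)
R at 49.315°N, 2.794°E:
  A: √((0.268·111.32)² + (0.306·72.36)²) = √(890.05324 + 490.27525) = 37.153 km
  B: √((0.370·111.32)² + (-0.100·72.36)²) = √(1696.48429 + 52.35970) = 41.819 km
  C: √((0.245·111.32)² + (0.002·72.36)²) = √(743.83835 + 0.02094) = 27.274 km
  D: √((-0.003·111.32)² + (0.237·72.36)²) = √(0.11153 + 294.09918) = 17.153 km
  E: √((0.031·111.32)² + (0.010·72.36)²) = √(11.90885 + 0.52360) = 3.526 km
  → nearest: E (3.526 km)
S at 49.540°N, 2.856°E:
  A: √((0.043·111.32)² + (0.244·72.36)²) = √(22.91307 + 311.72869) = 18.293 km
  B: √((0.145·111.32)² + (-0.162·72.36)²) = √(260.54479 + 137.41279) = 19.949 km
  C: √((0.020·111.32)² + (-0.060·72.36)²) = √(4.95686 + 18.84949) = 4.879 km
  D: √((-0.228·111.32)² + (0.175·72.36)²) = √(644.19313 + 160.35157) = 28.364 km
  E: √((-0.194·111.32)² + (-0.052·72.36)²) = √(466.39067 + 14.15806) = 21.921 km
  → nearest: C (4.879 km)

P→E; Q→C; R→E; S→C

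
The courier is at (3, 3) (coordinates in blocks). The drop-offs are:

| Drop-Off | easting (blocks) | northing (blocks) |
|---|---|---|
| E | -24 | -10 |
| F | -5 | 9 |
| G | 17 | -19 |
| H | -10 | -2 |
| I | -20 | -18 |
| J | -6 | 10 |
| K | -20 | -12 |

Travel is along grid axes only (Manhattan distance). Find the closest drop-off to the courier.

F

Distances from (3, 3):
E: |-27| + |-13| = 27 + 13 = 40 blocks
F: |-8| + |6| = 8 + 6 = 14 blocks
G: |14| + |-22| = 14 + 22 = 36 blocks
H: |-13| + |-5| = 13 + 5 = 18 blocks
I: |-23| + |-21| = 23 + 21 = 44 blocks
J: |-9| + |7| = 9 + 7 = 16 blocks
K: |-23| + |-15| = 23 + 15 = 38 blocks
Minimum: F at 14 blocks.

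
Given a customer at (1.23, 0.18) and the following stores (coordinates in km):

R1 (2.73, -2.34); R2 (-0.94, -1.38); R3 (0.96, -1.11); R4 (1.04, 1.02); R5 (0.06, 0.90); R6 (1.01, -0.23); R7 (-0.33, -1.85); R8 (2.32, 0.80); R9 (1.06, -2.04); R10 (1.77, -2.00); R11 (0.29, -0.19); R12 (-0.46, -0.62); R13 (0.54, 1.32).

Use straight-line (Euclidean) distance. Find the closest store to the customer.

Distances from (1.23, 0.18):
R1: √((1.50)² + (-2.52)²) = √(2.2500 + 6.3504) = 2.93 km
R2: √((-2.17)² + (-1.56)²) = √(4.7089 + 2.4336) = 2.67 km
R3: √((-0.27)² + (-1.29)²) = √(0.0729 + 1.6641) = 1.32 km
R4: √((-0.19)² + (0.84)²) = √(0.0361 + 0.7056) = 0.86 km
R5: √((-1.17)² + (0.72)²) = √(1.3689 + 0.5184) = 1.37 km
R6: √((-0.22)² + (-0.41)²) = √(0.0484 + 0.1681) = 0.47 km
R7: √((-1.56)² + (-2.03)²) = √(2.4336 + 4.1209) = 2.56 km
R8: √((1.09)² + (0.62)²) = √(1.1881 + 0.3844) = 1.25 km
R9: √((-0.17)² + (-2.22)²) = √(0.0289 + 4.9284) = 2.23 km
R10: √((0.54)² + (-2.18)²) = √(0.2916 + 4.7524) = 2.25 km
R11: √((-0.94)² + (-0.37)²) = √(0.8836 + 0.1369) = 1.01 km
R12: √((-1.69)² + (-0.80)²) = √(2.8561 + 0.6400) = 1.87 km
R13: √((-0.69)² + (1.14)²) = √(0.4761 + 1.2996) = 1.33 km
Minimum: R6 at 0.47 km.

R6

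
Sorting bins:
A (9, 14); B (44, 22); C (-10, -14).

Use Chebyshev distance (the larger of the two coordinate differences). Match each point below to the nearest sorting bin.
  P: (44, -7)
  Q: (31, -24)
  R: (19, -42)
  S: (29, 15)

P at (44, -7):
  A: 35
  B: 29
  C: 54
  → nearest: B (29)
Q at (31, -24):
  A: 38
  B: 46
  C: 41
  → nearest: A (38)
R at (19, -42):
  A: 56
  B: 64
  C: 29
  → nearest: C (29)
S at (29, 15):
  A: 20
  B: 15
  C: 39
  → nearest: B (15)

P→B; Q→A; R→C; S→B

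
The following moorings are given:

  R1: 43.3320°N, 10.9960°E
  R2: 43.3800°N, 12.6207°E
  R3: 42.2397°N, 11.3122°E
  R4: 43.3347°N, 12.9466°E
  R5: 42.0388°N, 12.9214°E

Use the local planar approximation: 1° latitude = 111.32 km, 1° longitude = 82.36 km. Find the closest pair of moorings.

R2 and R4

Pairwise distances:
R2–R4: 27.3107 km
R1–R3: 124.3523 km
R1–R2: 133.9169 km
R3–R5: 134.4074 km
R4–R5: 144.2745 km
R2–R5: 151.3425 km
R1–R4: 160.6517 km
R2–R3: 166.5150 km
R3–R4: 181.5988 km
R1–R5: 214.1741 km
Closest pair: R2–R4 at 27.3107 km.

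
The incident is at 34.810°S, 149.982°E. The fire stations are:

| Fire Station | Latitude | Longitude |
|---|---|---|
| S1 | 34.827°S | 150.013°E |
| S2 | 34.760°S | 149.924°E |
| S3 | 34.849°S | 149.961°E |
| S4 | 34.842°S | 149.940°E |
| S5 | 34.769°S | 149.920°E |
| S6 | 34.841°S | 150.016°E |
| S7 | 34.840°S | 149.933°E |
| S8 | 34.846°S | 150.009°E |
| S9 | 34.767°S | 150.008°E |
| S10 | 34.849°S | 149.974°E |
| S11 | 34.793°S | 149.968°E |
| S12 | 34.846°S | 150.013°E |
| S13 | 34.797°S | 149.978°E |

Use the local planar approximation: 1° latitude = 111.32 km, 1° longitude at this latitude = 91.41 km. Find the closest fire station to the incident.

S13

Distances from 34.810°S, 149.982°E:
S1: 3.408 km
S2: 7.687 km
S3: 4.747 km
S4: 5.237 km
S5: 7.277 km
S6: 4.644 km
S7: 5.587 km
S8: 4.707 km
S9: 5.344 km
S10: 4.403 km
S11: 2.285 km
S12: 4.908 km
S13: 1.493 km
Minimum: S13 at 1.493 km.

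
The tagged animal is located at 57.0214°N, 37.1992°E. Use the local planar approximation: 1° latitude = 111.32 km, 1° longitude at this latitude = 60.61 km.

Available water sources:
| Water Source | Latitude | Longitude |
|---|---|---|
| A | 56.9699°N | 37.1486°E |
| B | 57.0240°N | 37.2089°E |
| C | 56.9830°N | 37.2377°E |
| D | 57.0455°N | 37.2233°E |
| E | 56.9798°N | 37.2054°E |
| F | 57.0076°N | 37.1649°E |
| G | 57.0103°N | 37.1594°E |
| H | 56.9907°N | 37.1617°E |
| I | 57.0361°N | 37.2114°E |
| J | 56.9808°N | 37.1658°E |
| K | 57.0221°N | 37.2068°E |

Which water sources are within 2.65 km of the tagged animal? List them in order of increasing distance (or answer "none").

Distances from 57.0214°N, 37.1992°E:
A: √((-0.0515·111.32)² + (-0.0506·60.61)²) = √(32.867060 + 9.405667) = 6.5017 km
B: √((0.0026·111.32)² + (0.0097·60.61)²) = √(0.083771 + 0.345646) = 0.6553 km
C: √((-0.0384·111.32)² + (0.0385·60.61)²) = √(18.272957 + 5.445152) = 4.8701 km
D: √((0.0241·111.32)² + (0.0241·60.61)²) = √(7.197480 + 2.133647) = 3.0547 km
E: √((-0.0416·111.32)² + (0.0062·60.61)²) = √(21.445346 + 0.141212) = 4.6461 km
F: √((-0.0138·111.32)² + (-0.0343·60.61)²) = √(2.359960 + 4.321921) = 2.5849 km
G: √((-0.0111·111.32)² + (-0.0398·60.61)²) = √(1.526836 + 5.819085) = 2.7103 km
H: √((-0.0307·111.32)² + (-0.0375·60.61)²) = √(11.679470 + 5.165961) = 4.1043 km
I: √((0.0147·111.32)² + (0.0122·60.61)²) = √(2.677818 + 0.546774) = 1.7957 km
J: √((-0.0406·111.32)² + (-0.0334·60.61)²) = √(20.426712 + 4.098090) = 4.9523 km
K: √((0.0007·111.32)² + (0.0076·60.61)²) = √(0.006072 + 0.212186) = 0.4672 km
Threshold 2.65 km: K (0.4672 km), B (0.6553 km), I (1.7957 km), F (2.5849 km) are within range.

K, B, I, F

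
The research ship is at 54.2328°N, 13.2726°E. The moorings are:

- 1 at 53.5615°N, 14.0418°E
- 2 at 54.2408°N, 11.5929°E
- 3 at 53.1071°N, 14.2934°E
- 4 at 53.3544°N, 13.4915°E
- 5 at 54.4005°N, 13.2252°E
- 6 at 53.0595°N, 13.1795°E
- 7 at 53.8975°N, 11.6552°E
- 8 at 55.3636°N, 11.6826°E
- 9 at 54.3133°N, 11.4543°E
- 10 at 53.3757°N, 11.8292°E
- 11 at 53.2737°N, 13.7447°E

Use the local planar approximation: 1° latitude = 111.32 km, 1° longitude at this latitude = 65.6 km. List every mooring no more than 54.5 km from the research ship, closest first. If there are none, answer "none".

Distances from 54.2328°N, 13.2726°E:
1: √((-0.6713·111.32)² + (0.7692·65.6)²) = √(5584.440778 + 2546.163159) = 90.1699 km
2: √((0.0080·111.32)² + (-1.6797·65.6)²) = √(0.793097 + 12141.465864) = 110.1919 km
3: √((-1.1257·111.32)² + (1.0208·65.6)²) = √(15703.328921 + 4484.241582) = 142.0830 km
4: √((-0.8784·111.32)² + (0.2189·65.6)²) = √(9561.610525 + 206.205005) = 98.8323 km
5: √((0.1677·111.32)² + (-0.0474·65.6)²) = √(348.507814 + 9.668617) = 18.9255 km
6: √((-1.1733·111.32)² + (-0.0931·65.6)²) = √(17059.430805 + 37.299846) = 130.7545 km
7: √((-0.3353·111.32)² + (-1.6174·65.6)²) = √(1393.200117 + 11257.515570) = 112.4754 km
8: √((1.1308·111.32)² + (-1.5900·65.6)²) = √(15845.939555 + 10879.324416) = 163.4786 km
9: √((0.0805·111.32)² + (-1.8183·65.6)²) = √(80.304181 + 14227.832909) = 119.6166 km
10: √((-0.8571·111.32)² + (-1.4434·65.6)²) = √(9103.520731 + 8965.635544) = 134.4216 km
11: √((-0.9591·111.32)² + (0.4721·65.6)²) = √(11399.194851 + 959.126034) = 111.1680 km
Threshold 54.5 km: 5 (18.9255 km) is within range.

5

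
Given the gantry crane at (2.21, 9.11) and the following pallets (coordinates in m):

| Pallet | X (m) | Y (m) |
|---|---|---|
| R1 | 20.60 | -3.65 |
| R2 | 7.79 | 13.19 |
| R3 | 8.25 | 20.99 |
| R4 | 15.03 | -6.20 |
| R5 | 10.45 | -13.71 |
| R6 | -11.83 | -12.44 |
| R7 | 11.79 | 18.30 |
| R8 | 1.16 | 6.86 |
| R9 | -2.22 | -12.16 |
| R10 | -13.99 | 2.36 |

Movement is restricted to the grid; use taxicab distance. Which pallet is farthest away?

R6

Distances from (2.21, 9.11):
R1: 31.15 m
R2: 9.66 m
R3: 17.92 m
R4: 28.13 m
R5: 31.06 m
R6: 35.59 m
R7: 18.77 m
R8: 3.30 m
R9: 25.70 m
R10: 22.95 m
Maximum: R6 at 35.59 m.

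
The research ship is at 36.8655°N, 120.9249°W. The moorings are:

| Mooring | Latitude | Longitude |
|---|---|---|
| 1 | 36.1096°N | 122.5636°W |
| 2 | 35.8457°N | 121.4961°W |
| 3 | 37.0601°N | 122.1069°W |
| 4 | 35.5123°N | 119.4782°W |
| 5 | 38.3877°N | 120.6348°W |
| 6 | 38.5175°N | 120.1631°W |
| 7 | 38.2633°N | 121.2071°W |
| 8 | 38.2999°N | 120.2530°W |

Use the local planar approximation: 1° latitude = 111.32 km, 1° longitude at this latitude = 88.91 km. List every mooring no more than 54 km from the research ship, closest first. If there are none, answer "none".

Distances from 36.8655°N, 120.9249°W:
1: 168.2505 km
2: 124.3659 km
3: 107.3011 km
4: 198.0822 km
5: 171.4031 km
6: 195.9771 km
7: 157.6130 km
8: 170.4863 km
Threshold 54 km: none within range.

none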